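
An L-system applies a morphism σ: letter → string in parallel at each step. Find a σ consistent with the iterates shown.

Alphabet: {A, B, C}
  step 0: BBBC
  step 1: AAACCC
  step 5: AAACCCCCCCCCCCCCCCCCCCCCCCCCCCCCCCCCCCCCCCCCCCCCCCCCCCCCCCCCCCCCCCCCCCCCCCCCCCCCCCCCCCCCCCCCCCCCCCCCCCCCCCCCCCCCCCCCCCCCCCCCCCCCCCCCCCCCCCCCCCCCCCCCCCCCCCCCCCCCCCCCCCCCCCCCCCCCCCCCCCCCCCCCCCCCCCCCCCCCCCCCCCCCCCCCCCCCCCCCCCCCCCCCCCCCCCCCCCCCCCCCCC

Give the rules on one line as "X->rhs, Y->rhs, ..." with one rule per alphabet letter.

  step 0 ⇒ step 1: BBBC ⇒ A·A·A·CCC
    B ↦ A
    C ↦ CCC
    A ↦ B  (constrained at step 1)

A->B, B->A, C->CCC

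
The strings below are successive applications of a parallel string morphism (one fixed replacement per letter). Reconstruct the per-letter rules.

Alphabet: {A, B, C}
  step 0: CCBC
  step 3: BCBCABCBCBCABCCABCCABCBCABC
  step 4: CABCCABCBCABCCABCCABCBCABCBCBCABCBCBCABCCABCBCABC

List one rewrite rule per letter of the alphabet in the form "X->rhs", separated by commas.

A->B, B->CA, C->BC

  step 3 ⇒ step 4: BCBCABCBCBCABCCABCCABCBCABC ⇒ CA·BC·CA·BC·B·CA·BC·CA·BC·CA·BC·B·CA·BC·BC·B·CA·BC·BC·B·CA·BC·CA·BC·B·CA·BC
    A ↦ B
    B ↦ CA
    C ↦ BC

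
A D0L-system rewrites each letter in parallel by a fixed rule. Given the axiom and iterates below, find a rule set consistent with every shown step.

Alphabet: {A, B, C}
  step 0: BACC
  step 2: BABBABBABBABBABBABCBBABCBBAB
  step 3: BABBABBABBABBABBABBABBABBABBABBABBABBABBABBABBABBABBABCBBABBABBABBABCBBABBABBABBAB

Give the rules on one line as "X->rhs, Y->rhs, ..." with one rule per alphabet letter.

A->BAB, B->BAB, C->CB

  step 2 ⇒ step 3: BABBABBABBABBABBABCBBABCBBAB ⇒ BAB·BAB·BAB·BAB·BAB·BAB·BAB·BAB·BAB·BAB·BAB·BAB·BAB·BAB·BAB·BAB·BAB·BAB·CB·BAB·BAB·BAB·BAB·CB·BAB·BAB·BAB·BAB
    A ↦ BAB
    B ↦ BAB
    C ↦ CB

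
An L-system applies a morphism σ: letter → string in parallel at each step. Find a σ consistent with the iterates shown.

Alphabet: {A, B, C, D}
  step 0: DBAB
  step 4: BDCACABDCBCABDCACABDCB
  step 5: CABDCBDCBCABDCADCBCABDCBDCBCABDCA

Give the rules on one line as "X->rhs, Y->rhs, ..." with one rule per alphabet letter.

  step 4 ⇒ step 5: BDCACABDCBCABDCACABDCB ⇒ CA·B·D·CB·D·CB·CA·B·D·CA·D·CB·CA·B·D·CB·D·CB·CA·B·D·CA
    A ↦ CB
    B ↦ CA
    C ↦ D
    D ↦ B

A->CB, B->CA, C->D, D->B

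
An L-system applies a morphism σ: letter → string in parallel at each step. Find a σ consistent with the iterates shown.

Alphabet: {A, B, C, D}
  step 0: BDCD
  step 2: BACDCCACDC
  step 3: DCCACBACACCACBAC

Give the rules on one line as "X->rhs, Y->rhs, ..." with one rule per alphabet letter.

A->C, B->DC, C->AC, D->B

  step 2 ⇒ step 3: BACDCCACDC ⇒ DC·C·AC·B·AC·AC·C·AC·B·AC
    A ↦ C
    B ↦ DC
    C ↦ AC
    D ↦ B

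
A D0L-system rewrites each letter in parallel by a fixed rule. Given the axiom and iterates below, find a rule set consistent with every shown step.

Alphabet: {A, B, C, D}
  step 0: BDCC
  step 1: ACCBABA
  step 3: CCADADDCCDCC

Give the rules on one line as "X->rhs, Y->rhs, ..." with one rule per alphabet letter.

  step 0 ⇒ step 1: BDCC ⇒ A·CC·BA·BA
    B ↦ A
    C ↦ BA
    D ↦ CC
    A ↦ D  (constrained at step 1)

A->D, B->A, C->BA, D->CC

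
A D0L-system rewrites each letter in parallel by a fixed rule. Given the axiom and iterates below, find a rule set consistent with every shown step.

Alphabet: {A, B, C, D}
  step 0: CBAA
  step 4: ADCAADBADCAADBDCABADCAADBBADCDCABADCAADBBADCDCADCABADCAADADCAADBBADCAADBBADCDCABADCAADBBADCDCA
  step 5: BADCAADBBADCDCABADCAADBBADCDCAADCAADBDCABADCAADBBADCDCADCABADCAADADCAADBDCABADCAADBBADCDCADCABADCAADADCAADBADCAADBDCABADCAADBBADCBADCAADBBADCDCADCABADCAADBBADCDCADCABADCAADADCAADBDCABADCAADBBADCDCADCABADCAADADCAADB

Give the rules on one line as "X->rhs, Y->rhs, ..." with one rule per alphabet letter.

  step 4 ⇒ step 5: ADCAADBADCAADBDCABADCAADBBADCDCABADCAADBBADCDCADCABADCAADADCAADBBADCAADBBADCDCABADCAADBBADCDCA ⇒ B·ADC·AAD·B·B·ADC·DCA·B·ADC·AAD·B·B·ADC·DCA·ADC·AAD·B·DCA·B·ADC·AAD·B·B·ADC·DCA·DCA·B·ADC·AAD·ADC·AAD·B·DCA·B·ADC·AAD·B·B·ADC·DCA·DCA·B·ADC·AAD·ADC·AAD·B·ADC·AAD·B·DCA·B·ADC·AAD·B·B·ADC·B·ADC·AAD·B·B·ADC·DCA·DCA·B·ADC·AAD·B·B·ADC·DCA·DCA·B·ADC·AAD·ADC·AAD·B·DCA·B·ADC·AAD·B·B·ADC·DCA·DCA·B·ADC·AAD·ADC·AAD·B
    A ↦ B
    B ↦ DCA
    C ↦ AAD
    D ↦ ADC

A->B, B->DCA, C->AAD, D->ADC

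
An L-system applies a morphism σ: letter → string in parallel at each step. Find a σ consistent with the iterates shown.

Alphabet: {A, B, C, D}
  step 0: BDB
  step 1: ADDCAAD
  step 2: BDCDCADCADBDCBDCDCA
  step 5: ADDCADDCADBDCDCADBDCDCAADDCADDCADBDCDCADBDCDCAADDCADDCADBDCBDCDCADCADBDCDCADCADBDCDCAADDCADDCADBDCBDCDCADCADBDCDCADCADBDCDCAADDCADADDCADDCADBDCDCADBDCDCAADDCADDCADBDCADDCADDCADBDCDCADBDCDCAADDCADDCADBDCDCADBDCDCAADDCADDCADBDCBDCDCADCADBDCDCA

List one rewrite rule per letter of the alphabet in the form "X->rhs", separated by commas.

A->BDC, B->AD, C->D, D->DCA

  step 1 ⇒ step 2: ADDCAAD ⇒ BDC·DCA·DCA·D·BDC·BDC·DCA
    A ↦ BDC
    C ↦ D
    D ↦ DCA
  step 0 ⇒ step 1: BDB ⇒ AD·DCA·AD
    B ↦ AD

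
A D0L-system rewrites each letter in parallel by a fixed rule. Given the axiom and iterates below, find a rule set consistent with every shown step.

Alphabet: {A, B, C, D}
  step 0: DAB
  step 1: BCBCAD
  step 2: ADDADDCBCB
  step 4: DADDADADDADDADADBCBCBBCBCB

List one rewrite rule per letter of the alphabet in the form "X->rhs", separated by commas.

  step 1 ⇒ step 2: BCBCAD ⇒ AD·D·AD·D·CBC·B
    A ↦ CBC
    B ↦ AD
    C ↦ D
    D ↦ B

A->CBC, B->AD, C->D, D->B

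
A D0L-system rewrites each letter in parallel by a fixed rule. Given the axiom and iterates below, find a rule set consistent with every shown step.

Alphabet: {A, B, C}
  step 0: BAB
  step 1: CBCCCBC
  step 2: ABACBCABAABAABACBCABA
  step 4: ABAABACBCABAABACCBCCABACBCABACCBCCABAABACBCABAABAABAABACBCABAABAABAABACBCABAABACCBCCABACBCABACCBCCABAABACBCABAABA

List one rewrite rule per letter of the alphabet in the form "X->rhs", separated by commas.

  step 1 ⇒ step 2: CBCCCBC ⇒ ABA·CBC·ABA·ABA·ABA·CBC·ABA
    B ↦ CBC
    C ↦ ABA
  step 0 ⇒ step 1: BAB ⇒ CBC·C·CBC
    A ↦ C

A->C, B->CBC, C->ABA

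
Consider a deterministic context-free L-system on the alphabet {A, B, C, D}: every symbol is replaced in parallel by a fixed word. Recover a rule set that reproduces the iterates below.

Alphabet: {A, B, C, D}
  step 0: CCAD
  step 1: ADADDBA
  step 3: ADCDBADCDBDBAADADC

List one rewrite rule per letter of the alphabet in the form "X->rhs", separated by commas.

A->DB, B->DC, C->AD, D->A

  step 0 ⇒ step 1: CCAD ⇒ AD·AD·DB·A
    A ↦ DB
    C ↦ AD
    D ↦ A
    B ↦ DC  (constrained at step 1)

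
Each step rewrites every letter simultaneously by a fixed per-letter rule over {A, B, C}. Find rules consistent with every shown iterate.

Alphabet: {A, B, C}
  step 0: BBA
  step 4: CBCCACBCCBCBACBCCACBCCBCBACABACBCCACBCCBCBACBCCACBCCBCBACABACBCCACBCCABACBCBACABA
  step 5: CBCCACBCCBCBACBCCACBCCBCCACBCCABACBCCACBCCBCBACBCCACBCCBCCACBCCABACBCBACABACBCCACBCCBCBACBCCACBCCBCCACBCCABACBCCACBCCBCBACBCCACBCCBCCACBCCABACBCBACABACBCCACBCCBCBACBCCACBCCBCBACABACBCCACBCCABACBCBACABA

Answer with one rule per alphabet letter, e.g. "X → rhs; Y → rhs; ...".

  step 4 ⇒ step 5: CBCCACBCCBCBACBCCACBCCBCBACABACBCCACBCCBCBACBCCACBCCBCBACABACBCCACBCCABACBCBACABA ⇒ CBC·CA·CBC·CBC·BA·CBC·CA·CBC·CBC·CA·CBC·CA·BA·CBC·CA·CBC·CBC·BA·CBC·CA·CBC·CBC·CA·CBC·CA·BA·CBC·BA·CA·BA·CBC·CA·CBC·CBC·BA·CBC·CA·CBC·CBC·CA·CBC·CA·BA·CBC·CA·CBC·CBC·BA·CBC·CA·CBC·CBC·CA·CBC·CA·BA·CBC·BA·CA·BA·CBC·CA·CBC·CBC·BA·CBC·CA·CBC·CBC·BA·CA·BA·CBC·CA·CBC·CA·BA·CBC·BA·CA·BA
    A ↦ BA
    B ↦ CA
    C ↦ CBC

A->BA, B->CA, C->CBC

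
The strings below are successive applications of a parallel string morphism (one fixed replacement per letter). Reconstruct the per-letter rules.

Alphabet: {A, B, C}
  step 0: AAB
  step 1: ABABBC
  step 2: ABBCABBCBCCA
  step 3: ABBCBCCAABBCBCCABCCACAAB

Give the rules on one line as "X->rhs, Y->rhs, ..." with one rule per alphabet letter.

  step 2 ⇒ step 3: ABBCABBCBCCA ⇒ AB·BC·BC·CA·AB·BC·BC·CA·BC·CA·CA·AB
    A ↦ AB
    B ↦ BC
    C ↦ CA

A->AB, B->BC, C->CA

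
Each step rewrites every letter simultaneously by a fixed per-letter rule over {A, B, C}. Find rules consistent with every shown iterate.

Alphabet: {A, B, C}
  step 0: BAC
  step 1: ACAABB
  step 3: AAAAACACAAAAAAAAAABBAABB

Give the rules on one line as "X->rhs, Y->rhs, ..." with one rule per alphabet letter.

A->AA, B->AC, C->BB

  step 0 ⇒ step 1: BAC ⇒ AC·AA·BB
    A ↦ AA
    B ↦ AC
    C ↦ BB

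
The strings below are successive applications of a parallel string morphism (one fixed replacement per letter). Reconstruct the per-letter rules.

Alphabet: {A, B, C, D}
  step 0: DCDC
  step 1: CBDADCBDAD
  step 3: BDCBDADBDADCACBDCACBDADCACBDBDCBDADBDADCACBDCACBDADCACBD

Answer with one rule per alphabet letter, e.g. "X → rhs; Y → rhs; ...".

A->BD, B->CA, C->AD, D->CBD

  step 0 ⇒ step 1: DCDC ⇒ CBD·AD·CBD·AD
    C ↦ AD
    D ↦ CBD
    A ↦ BD  (constrained at step 1)
    B ↦ CA  (constrained at step 1)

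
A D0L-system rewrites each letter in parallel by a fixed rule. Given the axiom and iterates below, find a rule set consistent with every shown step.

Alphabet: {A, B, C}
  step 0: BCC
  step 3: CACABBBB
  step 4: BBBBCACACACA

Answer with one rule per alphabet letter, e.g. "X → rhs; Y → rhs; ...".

A->B, B->CA, C->B

  step 3 ⇒ step 4: CACABBBB ⇒ B·B·B·B·CA·CA·CA·CA
    A ↦ B
    B ↦ CA
    C ↦ B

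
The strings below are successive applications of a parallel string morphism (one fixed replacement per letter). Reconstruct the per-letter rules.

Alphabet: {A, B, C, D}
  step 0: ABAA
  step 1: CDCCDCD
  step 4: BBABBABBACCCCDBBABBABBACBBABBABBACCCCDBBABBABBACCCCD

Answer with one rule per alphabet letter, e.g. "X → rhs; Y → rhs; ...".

  step 0 ⇒ step 1: ABAA ⇒ CD·C·CD·CD
    A ↦ CD
    B ↦ C
    C ↦ BBA  (constrained at step 1)
    D ↦ C  (constrained at step 1)

A->CD, B->C, C->BBA, D->C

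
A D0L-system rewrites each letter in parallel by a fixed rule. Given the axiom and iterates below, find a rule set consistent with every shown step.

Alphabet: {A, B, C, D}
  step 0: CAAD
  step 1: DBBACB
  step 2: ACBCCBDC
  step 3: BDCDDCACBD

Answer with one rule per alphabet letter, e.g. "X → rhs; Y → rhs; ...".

  step 2 ⇒ step 3: ACBCCBDC ⇒ B·D·C·D·D·C·ACB·D
    A ↦ B
    B ↦ C
    C ↦ D
    D ↦ ACB

A->B, B->C, C->D, D->ACB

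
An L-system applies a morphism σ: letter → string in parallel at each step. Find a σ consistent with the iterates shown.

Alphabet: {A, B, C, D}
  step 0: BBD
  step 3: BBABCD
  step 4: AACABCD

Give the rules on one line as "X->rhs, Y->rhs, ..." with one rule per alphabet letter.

  step 3 ⇒ step 4: BBABCD ⇒ A·A·C·A·B·CD
    A ↦ C
    B ↦ A
    C ↦ B
    D ↦ CD

A->C, B->A, C->B, D->CD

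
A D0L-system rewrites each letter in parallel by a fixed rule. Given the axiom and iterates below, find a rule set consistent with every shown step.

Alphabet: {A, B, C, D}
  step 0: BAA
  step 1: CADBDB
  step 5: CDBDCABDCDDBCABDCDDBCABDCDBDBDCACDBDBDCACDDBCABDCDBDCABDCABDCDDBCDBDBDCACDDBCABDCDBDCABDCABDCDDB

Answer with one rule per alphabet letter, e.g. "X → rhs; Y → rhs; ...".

  step 0 ⇒ step 1: BAA ⇒ CA·DB·DB
    A ↦ DB
    B ↦ CA
    C ↦ CD  (constrained at step 1)
    D ↦ BD  (constrained at step 1)

A->DB, B->CA, C->CD, D->BD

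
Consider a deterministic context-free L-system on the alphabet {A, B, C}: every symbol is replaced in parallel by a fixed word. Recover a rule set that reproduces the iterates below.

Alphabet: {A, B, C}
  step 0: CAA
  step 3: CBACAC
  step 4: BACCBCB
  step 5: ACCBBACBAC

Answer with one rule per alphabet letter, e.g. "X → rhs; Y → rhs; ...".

  step 4 ⇒ step 5: BACCBCB ⇒ AC·C·B·B·AC·B·AC
    A ↦ C
    B ↦ AC
    C ↦ B

A->C, B->AC, C->B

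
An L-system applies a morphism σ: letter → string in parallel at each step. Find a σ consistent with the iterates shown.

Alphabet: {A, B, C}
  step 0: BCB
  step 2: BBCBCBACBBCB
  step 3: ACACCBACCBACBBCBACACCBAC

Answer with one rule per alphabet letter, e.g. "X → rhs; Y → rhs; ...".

A->BB, B->AC, C->CB

  step 2 ⇒ step 3: BBCBCBACBBCB ⇒ AC·AC·CB·AC·CB·AC·BB·CB·AC·AC·CB·AC
    A ↦ BB
    B ↦ AC
    C ↦ CB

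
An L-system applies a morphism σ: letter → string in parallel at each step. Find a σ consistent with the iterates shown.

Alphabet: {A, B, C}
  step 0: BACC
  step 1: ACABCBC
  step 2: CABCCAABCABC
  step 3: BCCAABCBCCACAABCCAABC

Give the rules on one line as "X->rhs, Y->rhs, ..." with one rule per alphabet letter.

A->CA, B->A, C->BC

  step 2 ⇒ step 3: CABCCAABCABC ⇒ BC·CA·A·BC·BC·CA·CA·A·BC·CA·A·BC
    A ↦ CA
    B ↦ A
    C ↦ BC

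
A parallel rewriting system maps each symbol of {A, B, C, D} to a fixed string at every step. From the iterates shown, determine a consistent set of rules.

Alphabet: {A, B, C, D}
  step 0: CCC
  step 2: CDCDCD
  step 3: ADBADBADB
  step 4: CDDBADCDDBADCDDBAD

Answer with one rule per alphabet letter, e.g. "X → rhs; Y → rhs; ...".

  step 3 ⇒ step 4: ADBADBADB ⇒ CD·DB·AD·CD·DB·AD·CD·DB·AD
    A ↦ CD
    B ↦ AD
    D ↦ DB
  step 2 ⇒ step 3: CDCDCD ⇒ A·DB·A·DB·A·DB
    C ↦ A

A->CD, B->AD, C->A, D->DB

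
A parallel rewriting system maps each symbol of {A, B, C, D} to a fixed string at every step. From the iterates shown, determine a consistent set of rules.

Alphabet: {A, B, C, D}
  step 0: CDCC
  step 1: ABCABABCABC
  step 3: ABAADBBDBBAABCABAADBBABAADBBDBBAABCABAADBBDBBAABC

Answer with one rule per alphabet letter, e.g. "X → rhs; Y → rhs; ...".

A->DBB, B->A, C->ABC, D->AB

  step 0 ⇒ step 1: CDCC ⇒ ABC·AB·ABC·ABC
    C ↦ ABC
    D ↦ AB
    A ↦ DBB  (constrained at step 1)
    B ↦ A  (constrained at step 1)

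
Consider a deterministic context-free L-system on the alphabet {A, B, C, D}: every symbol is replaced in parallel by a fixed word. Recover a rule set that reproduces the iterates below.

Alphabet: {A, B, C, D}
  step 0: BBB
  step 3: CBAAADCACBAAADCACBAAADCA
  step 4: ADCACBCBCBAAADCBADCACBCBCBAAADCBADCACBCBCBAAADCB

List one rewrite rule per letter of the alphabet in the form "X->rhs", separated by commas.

A->CB, B->CA, C->AD, D->AA

  step 3 ⇒ step 4: CBAAADCACBAAADCACBAAADCA ⇒ AD·CA·CB·CB·CB·AA·AD·CB·AD·CA·CB·CB·CB·AA·AD·CB·AD·CA·CB·CB·CB·AA·AD·CB
    A ↦ CB
    B ↦ CA
    C ↦ AD
    D ↦ AA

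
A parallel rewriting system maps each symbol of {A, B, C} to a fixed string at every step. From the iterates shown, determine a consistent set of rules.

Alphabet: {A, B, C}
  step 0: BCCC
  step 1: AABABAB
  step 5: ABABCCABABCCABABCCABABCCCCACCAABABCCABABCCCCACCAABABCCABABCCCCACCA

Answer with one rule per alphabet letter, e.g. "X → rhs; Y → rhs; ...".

A->CC, B->A, C->AB

  step 0 ⇒ step 1: BCCC ⇒ A·AB·AB·AB
    B ↦ A
    C ↦ AB
    A ↦ CC  (constrained at step 1)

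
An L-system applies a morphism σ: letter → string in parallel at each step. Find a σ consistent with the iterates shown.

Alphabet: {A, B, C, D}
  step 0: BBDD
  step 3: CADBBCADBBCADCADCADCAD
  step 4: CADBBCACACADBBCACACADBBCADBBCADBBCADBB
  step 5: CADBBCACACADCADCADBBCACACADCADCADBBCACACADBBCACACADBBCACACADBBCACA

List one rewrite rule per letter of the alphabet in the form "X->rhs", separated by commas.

  step 4 ⇒ step 5: CADBBCACACADBBCACACADBBCADBBCADBBCADBB ⇒ CA·D·BB·CA·CA·CA·D·CA·D·CA·D·BB·CA·CA·CA·D·CA·D·CA·D·BB·CA·CA·CA·D·BB·CA·CA·CA·D·BB·CA·CA·CA·D·BB·CA·CA
    A ↦ D
    B ↦ CA
    C ↦ CA
    D ↦ BB

A->D, B->CA, C->CA, D->BB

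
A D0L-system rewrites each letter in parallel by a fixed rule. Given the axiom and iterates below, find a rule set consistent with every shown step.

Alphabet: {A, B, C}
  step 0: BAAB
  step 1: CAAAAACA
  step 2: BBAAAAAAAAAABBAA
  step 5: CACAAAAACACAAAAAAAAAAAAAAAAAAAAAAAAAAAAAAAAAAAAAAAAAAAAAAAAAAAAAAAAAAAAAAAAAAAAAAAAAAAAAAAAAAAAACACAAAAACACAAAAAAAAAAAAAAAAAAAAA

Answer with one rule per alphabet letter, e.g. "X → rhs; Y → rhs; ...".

  step 1 ⇒ step 2: CAAAAACA ⇒ BB·AA·AA·AA·AA·AA·BB·AA
    A ↦ AA
    C ↦ BB
  step 0 ⇒ step 1: BAAB ⇒ CA·AA·AA·CA
    B ↦ CA

A->AA, B->CA, C->BB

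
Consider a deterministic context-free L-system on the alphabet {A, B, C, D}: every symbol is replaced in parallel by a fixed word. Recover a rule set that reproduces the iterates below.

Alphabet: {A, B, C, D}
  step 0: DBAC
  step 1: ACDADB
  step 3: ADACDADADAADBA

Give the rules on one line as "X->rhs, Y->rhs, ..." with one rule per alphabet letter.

  step 0 ⇒ step 1: DBAC ⇒ A·CD·AD·B
    A ↦ AD
    B ↦ CD
    C ↦ B
    D ↦ A

A->AD, B->CD, C->B, D->A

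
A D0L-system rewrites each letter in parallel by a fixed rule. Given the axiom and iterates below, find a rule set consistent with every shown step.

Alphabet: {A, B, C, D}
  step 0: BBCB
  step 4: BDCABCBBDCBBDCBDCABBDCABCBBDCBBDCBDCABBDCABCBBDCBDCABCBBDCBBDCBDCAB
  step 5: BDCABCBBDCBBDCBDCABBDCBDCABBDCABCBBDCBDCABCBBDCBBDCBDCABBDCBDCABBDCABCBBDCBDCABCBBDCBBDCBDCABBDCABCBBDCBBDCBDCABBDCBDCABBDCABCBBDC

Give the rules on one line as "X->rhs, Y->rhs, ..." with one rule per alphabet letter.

A->CB, B->BDC, C->B, D->A

  step 4 ⇒ step 5: BDCABCBBDCBBDCBDCABBDCABCBBDCBBDCBDCABBDCABCBBDCBDCABCBBDCBBDCBDCAB ⇒ BDC·A·B·CB·BDC·B·BDC·BDC·A·B·BDC·BDC·A·B·BDC·A·B·CB·BDC·BDC·A·B·CB·BDC·B·BDC·BDC·A·B·BDC·BDC·A·B·BDC·A·B·CB·BDC·BDC·A·B·CB·BDC·B·BDC·BDC·A·B·BDC·A·B·CB·BDC·B·BDC·BDC·A·B·BDC·BDC·A·B·BDC·A·B·CB·BDC
    A ↦ CB
    B ↦ BDC
    C ↦ B
    D ↦ A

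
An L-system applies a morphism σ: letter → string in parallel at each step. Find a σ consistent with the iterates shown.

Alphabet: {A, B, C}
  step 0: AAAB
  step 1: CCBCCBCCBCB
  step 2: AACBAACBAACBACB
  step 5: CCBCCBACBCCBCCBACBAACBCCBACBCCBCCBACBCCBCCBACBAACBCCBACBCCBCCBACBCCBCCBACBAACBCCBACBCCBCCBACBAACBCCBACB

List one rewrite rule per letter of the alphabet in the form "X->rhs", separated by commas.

A->CCB, B->CB, C->A

  step 1 ⇒ step 2: CCBCCBCCBCB ⇒ A·A·CB·A·A·CB·A·A·CB·A·CB
    B ↦ CB
    C ↦ A
  step 0 ⇒ step 1: AAAB ⇒ CCB·CCB·CCB·CB
    A ↦ CCB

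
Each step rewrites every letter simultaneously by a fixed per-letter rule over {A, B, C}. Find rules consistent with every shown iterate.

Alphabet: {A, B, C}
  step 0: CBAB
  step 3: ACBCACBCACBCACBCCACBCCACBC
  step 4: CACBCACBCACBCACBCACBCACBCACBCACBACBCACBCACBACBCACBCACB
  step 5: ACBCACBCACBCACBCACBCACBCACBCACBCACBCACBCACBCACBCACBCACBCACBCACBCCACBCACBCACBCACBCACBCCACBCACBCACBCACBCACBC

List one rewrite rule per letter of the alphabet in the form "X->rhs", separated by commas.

A->C, B->C, C->ACB

  step 4 ⇒ step 5: CACBCACBCACBCACBCACBCACBCACBCACBACBCACBCACBACBCACBCACB ⇒ ACB·C·ACB·C·ACB·C·ACB·C·ACB·C·ACB·C·ACB·C·ACB·C·ACB·C·ACB·C·ACB·C·ACB·C·ACB·C·ACB·C·ACB·C·ACB·C·C·ACB·C·ACB·C·ACB·C·ACB·C·ACB·C·C·ACB·C·ACB·C·ACB·C·ACB·C·ACB·C
    A ↦ C
    B ↦ C
    C ↦ ACB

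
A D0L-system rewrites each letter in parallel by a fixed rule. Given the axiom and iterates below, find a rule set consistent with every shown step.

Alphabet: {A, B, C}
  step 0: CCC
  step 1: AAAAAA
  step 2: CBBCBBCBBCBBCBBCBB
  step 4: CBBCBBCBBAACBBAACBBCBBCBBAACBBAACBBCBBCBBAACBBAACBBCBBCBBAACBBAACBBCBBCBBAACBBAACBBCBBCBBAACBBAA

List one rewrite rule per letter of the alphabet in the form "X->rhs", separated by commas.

A->CBB, B->AC, C->AA

  step 1 ⇒ step 2: AAAAAA ⇒ CBB·CBB·CBB·CBB·CBB·CBB
    A ↦ CBB
    B ↦ AC  (constrained at step 2)
  step 0 ⇒ step 1: CCC ⇒ AA·AA·AA
    C ↦ AA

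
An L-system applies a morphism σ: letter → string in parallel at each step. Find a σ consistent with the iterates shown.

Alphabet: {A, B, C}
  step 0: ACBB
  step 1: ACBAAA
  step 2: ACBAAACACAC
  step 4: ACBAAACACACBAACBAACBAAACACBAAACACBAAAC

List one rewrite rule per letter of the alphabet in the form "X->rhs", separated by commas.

A->AC, B->A, C->BA

  step 1 ⇒ step 2: ACBAAA ⇒ AC·BA·A·AC·AC·AC
    A ↦ AC
    B ↦ A
    C ↦ BA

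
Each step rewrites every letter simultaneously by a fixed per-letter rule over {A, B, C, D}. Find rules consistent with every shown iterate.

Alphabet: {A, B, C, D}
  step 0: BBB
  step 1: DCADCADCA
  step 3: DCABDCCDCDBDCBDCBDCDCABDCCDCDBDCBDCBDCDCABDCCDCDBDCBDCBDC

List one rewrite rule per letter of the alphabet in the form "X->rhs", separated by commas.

  step 0 ⇒ step 1: BBB ⇒ DCA·DCA·DCA
    B ↦ DCA
    A ↦ DD  (constrained at step 1)
    C ↦ CD  (constrained at step 1)
    D ↦ BDC  (constrained at step 1)

A->DD, B->DCA, C->CD, D->BDC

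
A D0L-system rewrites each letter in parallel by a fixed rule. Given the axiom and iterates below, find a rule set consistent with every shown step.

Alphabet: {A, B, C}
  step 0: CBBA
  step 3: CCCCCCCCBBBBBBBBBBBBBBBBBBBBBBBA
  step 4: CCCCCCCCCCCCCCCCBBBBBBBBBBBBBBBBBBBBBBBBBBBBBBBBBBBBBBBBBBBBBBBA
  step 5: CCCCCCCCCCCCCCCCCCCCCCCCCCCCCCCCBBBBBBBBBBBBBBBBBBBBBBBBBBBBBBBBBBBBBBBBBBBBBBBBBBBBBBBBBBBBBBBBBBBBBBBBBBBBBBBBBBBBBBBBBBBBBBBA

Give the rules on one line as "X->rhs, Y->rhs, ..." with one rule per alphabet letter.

  step 4 ⇒ step 5: CCCCCCCCCCCCCCCCBBBBBBBBBBBBBBBBBBBBBBBBBBBBBBBBBBBBBBBBBBBBBBBA ⇒ CC·CC·CC·CC·CC·CC·CC·CC·CC·CC·CC·CC·CC·CC·CC·CC·BB·BB·BB·BB·BB·BB·BB·BB·BB·BB·BB·BB·BB·BB·BB·BB·BB·BB·BB·BB·BB·BB·BB·BB·BB·BB·BB·BB·BB·BB·BB·BB·BB·BB·BB·BB·BB·BB·BB·BB·BB·BB·BB·BB·BB·BB·BB·BA
    A ↦ BA
    B ↦ BB
    C ↦ CC

A->BA, B->BB, C->CC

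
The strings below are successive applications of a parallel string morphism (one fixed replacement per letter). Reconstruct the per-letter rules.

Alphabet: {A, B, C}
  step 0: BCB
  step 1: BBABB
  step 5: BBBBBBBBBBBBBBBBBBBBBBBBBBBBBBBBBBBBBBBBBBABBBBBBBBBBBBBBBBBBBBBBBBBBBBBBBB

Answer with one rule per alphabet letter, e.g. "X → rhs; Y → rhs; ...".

  step 0 ⇒ step 1: BCB ⇒ BB·A·BB
    B ↦ BB
    C ↦ A
    A ↦ BC  (constrained at step 1)

A->BC, B->BB, C->A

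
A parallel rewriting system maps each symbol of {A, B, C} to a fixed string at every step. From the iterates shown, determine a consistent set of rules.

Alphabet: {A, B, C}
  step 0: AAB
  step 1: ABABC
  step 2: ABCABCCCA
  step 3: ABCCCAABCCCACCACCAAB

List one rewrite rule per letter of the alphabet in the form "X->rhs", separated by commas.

A->AB, B->C, C->CCA

  step 2 ⇒ step 3: ABCABCCCA ⇒ AB·C·CCA·AB·C·CCA·CCA·CCA·AB
    A ↦ AB
    B ↦ C
    C ↦ CCA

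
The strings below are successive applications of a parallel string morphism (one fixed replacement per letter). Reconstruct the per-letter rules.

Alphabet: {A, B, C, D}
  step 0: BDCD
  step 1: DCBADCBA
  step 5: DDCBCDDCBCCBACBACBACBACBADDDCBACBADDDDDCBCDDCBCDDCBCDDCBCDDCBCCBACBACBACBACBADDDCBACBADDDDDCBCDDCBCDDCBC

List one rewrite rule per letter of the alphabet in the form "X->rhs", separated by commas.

A->CBC, B->D, C->D, D->CBA

  step 0 ⇒ step 1: BDCD ⇒ D·CBA·D·CBA
    B ↦ D
    C ↦ D
    D ↦ CBA
    A ↦ CBC  (constrained at step 1)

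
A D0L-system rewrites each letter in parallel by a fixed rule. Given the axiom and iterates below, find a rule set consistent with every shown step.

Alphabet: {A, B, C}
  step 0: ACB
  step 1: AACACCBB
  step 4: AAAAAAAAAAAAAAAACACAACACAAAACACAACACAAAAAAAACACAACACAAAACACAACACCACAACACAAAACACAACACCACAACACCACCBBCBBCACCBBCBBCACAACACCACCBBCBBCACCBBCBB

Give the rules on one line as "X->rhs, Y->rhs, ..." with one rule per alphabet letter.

A->AA, B->CBB, C->CAC

  step 0 ⇒ step 1: ACB ⇒ AA·CAC·CBB
    A ↦ AA
    B ↦ CBB
    C ↦ CAC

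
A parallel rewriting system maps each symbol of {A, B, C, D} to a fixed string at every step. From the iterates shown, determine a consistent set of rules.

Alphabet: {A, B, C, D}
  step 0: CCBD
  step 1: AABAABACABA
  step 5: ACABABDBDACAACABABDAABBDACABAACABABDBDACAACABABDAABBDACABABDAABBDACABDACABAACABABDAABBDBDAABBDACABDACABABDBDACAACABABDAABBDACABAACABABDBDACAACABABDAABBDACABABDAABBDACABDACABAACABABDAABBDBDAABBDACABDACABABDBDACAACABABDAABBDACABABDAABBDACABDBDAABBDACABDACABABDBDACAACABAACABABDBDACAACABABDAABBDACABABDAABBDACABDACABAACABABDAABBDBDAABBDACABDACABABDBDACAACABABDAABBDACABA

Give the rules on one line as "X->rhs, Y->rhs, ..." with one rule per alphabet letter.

A->BD, B->ACA, C->AAB, D->BA

  step 0 ⇒ step 1: CCBD ⇒ AAB·AAB·ACA·BA
    B ↦ ACA
    C ↦ AAB
    D ↦ BA
    A ↦ BD  (constrained at step 1)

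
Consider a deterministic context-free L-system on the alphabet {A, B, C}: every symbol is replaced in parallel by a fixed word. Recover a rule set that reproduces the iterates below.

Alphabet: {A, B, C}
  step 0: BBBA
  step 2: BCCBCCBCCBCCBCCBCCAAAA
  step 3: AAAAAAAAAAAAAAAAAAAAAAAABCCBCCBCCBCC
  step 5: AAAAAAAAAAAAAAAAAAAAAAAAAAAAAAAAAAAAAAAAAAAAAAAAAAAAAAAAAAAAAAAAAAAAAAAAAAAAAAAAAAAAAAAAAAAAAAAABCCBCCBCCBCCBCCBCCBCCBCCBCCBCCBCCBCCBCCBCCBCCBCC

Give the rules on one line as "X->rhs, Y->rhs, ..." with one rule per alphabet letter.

  step 2 ⇒ step 3: BCCBCCBCCBCCBCCBCCAAAA ⇒ AA·A·A·AA·A·A·AA·A·A·AA·A·A·AA·A·A·AA·A·A·BCC·BCC·BCC·BCC
    A ↦ BCC
    B ↦ AA
    C ↦ A

A->BCC, B->AA, C->A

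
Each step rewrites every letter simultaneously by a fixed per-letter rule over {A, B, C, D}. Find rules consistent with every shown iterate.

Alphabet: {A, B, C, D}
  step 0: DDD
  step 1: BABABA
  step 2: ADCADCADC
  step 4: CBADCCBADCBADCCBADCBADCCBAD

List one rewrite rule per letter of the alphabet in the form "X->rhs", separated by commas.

  step 1 ⇒ step 2: BABABA ⇒ AD·C·AD·C·AD·C
    A ↦ C
    B ↦ AD
    C ↦ CB  (constrained at step 2)
  step 0 ⇒ step 1: DDD ⇒ BA·BA·BA
    D ↦ BA

A->C, B->AD, C->CB, D->BA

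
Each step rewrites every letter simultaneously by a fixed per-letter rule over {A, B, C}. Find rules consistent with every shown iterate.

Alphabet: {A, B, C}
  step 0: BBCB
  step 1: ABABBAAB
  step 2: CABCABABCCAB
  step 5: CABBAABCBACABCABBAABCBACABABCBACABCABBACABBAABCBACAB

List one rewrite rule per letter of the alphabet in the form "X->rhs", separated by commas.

A->C, B->AB, C->BA

  step 1 ⇒ step 2: ABABBAAB ⇒ C·AB·C·AB·AB·C·C·AB
    A ↦ C
    B ↦ AB
  step 0 ⇒ step 1: BBCB ⇒ AB·AB·BA·AB
    C ↦ BA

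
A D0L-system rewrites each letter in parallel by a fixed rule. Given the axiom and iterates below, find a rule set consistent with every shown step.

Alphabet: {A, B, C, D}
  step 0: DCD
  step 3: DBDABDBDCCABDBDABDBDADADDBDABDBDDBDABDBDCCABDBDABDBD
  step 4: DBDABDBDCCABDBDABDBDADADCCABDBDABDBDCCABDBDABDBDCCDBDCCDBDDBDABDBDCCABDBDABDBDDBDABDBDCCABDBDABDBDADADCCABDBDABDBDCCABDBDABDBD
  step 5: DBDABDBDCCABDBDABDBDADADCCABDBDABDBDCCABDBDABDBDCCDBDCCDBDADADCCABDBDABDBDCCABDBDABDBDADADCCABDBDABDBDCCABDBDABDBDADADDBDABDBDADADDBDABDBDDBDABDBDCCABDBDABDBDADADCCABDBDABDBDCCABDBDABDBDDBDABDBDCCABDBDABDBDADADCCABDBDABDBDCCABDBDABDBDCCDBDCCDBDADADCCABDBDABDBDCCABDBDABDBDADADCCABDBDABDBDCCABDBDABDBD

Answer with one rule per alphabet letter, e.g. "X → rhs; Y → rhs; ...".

A->CC, B->AB, C->AD, D->DBD

  step 4 ⇒ step 5: DBDABDBDCCABDBDABDBDADADCCABDBDABDBDCCABDBDABDBDCCDBDCCDBDDBDABDBDCCABDBDABDBDDBDABDBDCCABDBDABDBDADADCCABDBDABDBDCCABDBDABDBD ⇒ DBD·AB·DBD·CC·AB·DBD·AB·DBD·AD·AD·CC·AB·DBD·AB·DBD·CC·AB·DBD·AB·DBD·CC·DBD·CC·DBD·AD·AD·CC·AB·DBD·AB·DBD·CC·AB·DBD·AB·DBD·AD·AD·CC·AB·DBD·AB·DBD·CC·AB·DBD·AB·DBD·AD·AD·DBD·AB·DBD·AD·AD·DBD·AB·DBD·DBD·AB·DBD·CC·AB·DBD·AB·DBD·AD·AD·CC·AB·DBD·AB·DBD·CC·AB·DBD·AB·DBD·DBD·AB·DBD·CC·AB·DBD·AB·DBD·AD·AD·CC·AB·DBD·AB·DBD·CC·AB·DBD·AB·DBD·CC·DBD·CC·DBD·AD·AD·CC·AB·DBD·AB·DBD·CC·AB·DBD·AB·DBD·AD·AD·CC·AB·DBD·AB·DBD·CC·AB·DBD·AB·DBD
    A ↦ CC
    B ↦ AB
    C ↦ AD
    D ↦ DBD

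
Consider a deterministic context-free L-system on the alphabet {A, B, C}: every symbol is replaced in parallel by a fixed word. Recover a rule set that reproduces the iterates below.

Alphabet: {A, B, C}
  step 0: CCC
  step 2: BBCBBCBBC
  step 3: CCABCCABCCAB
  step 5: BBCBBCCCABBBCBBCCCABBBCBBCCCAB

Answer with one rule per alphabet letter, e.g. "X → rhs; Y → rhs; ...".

  step 2 ⇒ step 3: BBCBBCBBC ⇒ C·C·AB·C·C·AB·C·C·AB
    B ↦ C
    C ↦ AB
    A ↦ BB  (constrained at step 3)

A->BB, B->C, C->AB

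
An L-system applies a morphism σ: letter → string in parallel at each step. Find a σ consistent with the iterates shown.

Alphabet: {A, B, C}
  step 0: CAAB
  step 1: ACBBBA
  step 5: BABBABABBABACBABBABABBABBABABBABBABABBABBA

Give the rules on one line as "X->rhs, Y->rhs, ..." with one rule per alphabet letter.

  step 0 ⇒ step 1: CAAB ⇒ AC·B·B·BA
    A ↦ B
    B ↦ BA
    C ↦ AC

A->B, B->BA, C->AC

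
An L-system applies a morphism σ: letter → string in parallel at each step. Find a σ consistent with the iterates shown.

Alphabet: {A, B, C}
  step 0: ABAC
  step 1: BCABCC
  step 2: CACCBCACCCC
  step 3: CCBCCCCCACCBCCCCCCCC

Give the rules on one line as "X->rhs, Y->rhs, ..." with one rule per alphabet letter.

  step 2 ⇒ step 3: CACCBCACCCC ⇒ CC·B·CC·CC·CA·CC·B·CC·CC·CC·CC
    A ↦ B
    B ↦ CA
    C ↦ CC

A->B, B->CA, C->CC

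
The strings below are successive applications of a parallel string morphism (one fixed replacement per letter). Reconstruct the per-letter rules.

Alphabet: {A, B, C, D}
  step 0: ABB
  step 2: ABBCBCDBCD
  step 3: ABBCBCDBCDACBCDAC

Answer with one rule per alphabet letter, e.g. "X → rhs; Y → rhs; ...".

A->AB, B->BC, C->D, D->AC

  step 2 ⇒ step 3: ABBCBCDBCD ⇒ AB·BC·BC·D·BC·D·AC·BC·D·AC
    A ↦ AB
    B ↦ BC
    C ↦ D
    D ↦ AC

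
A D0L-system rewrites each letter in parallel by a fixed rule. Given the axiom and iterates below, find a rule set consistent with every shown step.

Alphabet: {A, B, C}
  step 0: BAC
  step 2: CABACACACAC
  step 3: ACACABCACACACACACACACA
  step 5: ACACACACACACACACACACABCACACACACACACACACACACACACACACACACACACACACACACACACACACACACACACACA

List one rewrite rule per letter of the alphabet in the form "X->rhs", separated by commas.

  step 2 ⇒ step 3: CABACACACAC ⇒ ACA·C·AB·C·ACA·C·ACA·C·ACA·C·ACA
    A ↦ C
    B ↦ AB
    C ↦ ACA

A->C, B->AB, C->ACA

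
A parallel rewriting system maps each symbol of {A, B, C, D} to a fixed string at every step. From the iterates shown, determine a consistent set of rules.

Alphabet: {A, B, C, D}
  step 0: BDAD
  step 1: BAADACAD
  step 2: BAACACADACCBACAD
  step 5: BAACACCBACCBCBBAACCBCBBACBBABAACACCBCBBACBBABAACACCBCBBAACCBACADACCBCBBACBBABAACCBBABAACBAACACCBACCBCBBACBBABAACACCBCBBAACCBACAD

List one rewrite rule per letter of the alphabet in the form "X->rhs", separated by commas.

  step 1 ⇒ step 2: BAADACAD ⇒ BA·AC·AC·AD·AC·CB·AC·AD
    A ↦ AC
    B ↦ BA
    C ↦ CB
    D ↦ AD

A->AC, B->BA, C->CB, D->AD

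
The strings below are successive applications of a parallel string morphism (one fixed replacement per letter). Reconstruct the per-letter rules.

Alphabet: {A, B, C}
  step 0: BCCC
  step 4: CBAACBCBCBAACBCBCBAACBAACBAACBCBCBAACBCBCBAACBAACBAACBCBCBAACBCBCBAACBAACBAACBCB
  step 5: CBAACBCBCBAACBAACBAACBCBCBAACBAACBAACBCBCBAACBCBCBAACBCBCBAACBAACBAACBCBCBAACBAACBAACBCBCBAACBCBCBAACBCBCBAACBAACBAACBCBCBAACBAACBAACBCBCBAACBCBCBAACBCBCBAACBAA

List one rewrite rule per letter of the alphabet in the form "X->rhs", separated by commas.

A->CB, B->A, C->CBA

  step 4 ⇒ step 5: CBAACBCBCBAACBCBCBAACBAACBAACBCBCBAACBCBCBAACBAACBAACBCBCBAACBCBCBAACBAACBAACBCB ⇒ CBA·A·CB·CB·CBA·A·CBA·A·CBA·A·CB·CB·CBA·A·CBA·A·CBA·A·CB·CB·CBA·A·CB·CB·CBA·A·CB·CB·CBA·A·CBA·A·CBA·A·CB·CB·CBA·A·CBA·A·CBA·A·CB·CB·CBA·A·CB·CB·CBA·A·CB·CB·CBA·A·CBA·A·CBA·A·CB·CB·CBA·A·CBA·A·CBA·A·CB·CB·CBA·A·CB·CB·CBA·A·CB·CB·CBA·A·CBA·A
    A ↦ CB
    B ↦ A
    C ↦ CBA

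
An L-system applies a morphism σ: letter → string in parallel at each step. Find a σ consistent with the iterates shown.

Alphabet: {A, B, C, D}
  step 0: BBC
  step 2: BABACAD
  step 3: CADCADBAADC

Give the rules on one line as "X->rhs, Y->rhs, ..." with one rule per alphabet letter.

  step 2 ⇒ step 3: BABACAD ⇒ C·AD·C·AD·BA·AD·C
    A ↦ AD
    B ↦ C
    C ↦ BA
    D ↦ C

A->AD, B->C, C->BA, D->C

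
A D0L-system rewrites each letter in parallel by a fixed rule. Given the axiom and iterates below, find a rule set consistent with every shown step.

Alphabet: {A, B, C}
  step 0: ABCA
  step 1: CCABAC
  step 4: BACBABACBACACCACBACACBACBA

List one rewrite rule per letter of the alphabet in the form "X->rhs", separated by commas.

  step 0 ⇒ step 1: ABCA ⇒ C·CA·BA·C
    A ↦ C
    B ↦ CA
    C ↦ BA

A->C, B->CA, C->BA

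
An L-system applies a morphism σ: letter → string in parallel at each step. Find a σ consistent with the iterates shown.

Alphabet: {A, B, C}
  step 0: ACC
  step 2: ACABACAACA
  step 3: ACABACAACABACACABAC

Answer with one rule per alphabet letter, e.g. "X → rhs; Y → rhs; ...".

  step 2 ⇒ step 3: ACABACAACA ⇒ AC·AB·AC·A·AC·AB·AC·AC·AB·AC
    A ↦ AC
    B ↦ A
    C ↦ AB

A->AC, B->A, C->AB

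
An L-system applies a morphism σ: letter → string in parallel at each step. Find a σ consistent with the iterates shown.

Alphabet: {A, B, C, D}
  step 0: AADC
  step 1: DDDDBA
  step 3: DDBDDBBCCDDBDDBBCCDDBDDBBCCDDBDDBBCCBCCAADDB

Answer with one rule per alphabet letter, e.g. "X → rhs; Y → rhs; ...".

  step 0 ⇒ step 1: AADC ⇒ D·D·DDB·A
    A ↦ D
    C ↦ A
    D ↦ DDB
    B ↦ BCC  (constrained at step 1)

A->D, B->BCC, C->A, D->DDB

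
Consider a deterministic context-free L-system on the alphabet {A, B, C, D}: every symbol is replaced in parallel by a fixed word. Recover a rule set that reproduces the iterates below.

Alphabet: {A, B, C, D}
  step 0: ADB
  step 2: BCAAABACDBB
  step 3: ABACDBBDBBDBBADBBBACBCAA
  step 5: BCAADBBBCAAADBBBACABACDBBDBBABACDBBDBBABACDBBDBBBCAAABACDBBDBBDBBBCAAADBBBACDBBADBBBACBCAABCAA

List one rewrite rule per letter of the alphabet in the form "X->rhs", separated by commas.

A->DBB, B->A, C->BAC, D->BC

  step 2 ⇒ step 3: BCAAABACDBB ⇒ A·BAC·DBB·DBB·DBB·A·DBB·BAC·BC·A·A
    A ↦ DBB
    B ↦ A
    C ↦ BAC
    D ↦ BC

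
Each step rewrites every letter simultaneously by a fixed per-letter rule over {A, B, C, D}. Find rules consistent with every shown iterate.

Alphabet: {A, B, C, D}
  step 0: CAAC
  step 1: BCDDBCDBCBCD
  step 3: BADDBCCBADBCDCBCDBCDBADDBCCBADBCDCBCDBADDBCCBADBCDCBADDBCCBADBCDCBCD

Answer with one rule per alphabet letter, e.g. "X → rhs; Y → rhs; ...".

A->DBC, B->BAD, C->BCD, D->C

  step 0 ⇒ step 1: CAAC ⇒ BCD·DBC·DBC·BCD
    A ↦ DBC
    C ↦ BCD
    B ↦ BAD  (constrained at step 1)
    D ↦ C  (constrained at step 1)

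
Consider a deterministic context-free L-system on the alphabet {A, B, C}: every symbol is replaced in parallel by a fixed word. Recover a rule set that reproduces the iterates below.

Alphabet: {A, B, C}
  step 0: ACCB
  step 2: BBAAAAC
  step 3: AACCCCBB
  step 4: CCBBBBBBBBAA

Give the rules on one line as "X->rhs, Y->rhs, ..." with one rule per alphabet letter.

  step 3 ⇒ step 4: AACCCCBB ⇒ C·C·BB·BB·BB·BB·A·A
    A ↦ C
    B ↦ A
    C ↦ BB

A->C, B->A, C->BB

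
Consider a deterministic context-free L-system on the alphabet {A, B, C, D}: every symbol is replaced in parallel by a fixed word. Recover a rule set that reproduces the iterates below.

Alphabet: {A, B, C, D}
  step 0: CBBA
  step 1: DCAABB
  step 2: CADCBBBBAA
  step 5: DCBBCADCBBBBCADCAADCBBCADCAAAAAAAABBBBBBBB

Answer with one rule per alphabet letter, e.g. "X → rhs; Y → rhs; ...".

  step 1 ⇒ step 2: DCAABB ⇒ CA·DC·BB·BB·A·A
    A ↦ BB
    B ↦ A
    C ↦ DC
    D ↦ CA

A->BB, B->A, C->DC, D->CA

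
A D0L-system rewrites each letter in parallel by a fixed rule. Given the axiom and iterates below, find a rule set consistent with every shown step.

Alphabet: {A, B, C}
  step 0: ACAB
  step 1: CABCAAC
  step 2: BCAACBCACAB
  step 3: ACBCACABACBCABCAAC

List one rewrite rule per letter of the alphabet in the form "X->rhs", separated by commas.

  step 2 ⇒ step 3: BCAACBCACAB ⇒ AC·B·CA·CA·B·AC·B·CA·B·CA·AC
    A ↦ CA
    B ↦ AC
    C ↦ B

A->CA, B->AC, C->B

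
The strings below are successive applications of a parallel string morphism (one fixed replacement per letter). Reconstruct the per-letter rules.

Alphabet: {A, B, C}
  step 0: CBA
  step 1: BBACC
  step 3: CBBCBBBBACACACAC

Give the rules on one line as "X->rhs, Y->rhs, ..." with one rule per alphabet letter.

A->C, B->AC, C->BB

  step 0 ⇒ step 1: CBA ⇒ BB·AC·C
    A ↦ C
    B ↦ AC
    C ↦ BB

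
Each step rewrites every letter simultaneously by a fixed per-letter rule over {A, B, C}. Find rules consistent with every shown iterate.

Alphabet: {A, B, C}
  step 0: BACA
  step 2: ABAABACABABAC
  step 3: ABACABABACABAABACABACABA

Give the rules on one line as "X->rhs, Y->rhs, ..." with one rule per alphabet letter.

A->AB, B->AC, C->A

  step 2 ⇒ step 3: ABAABACABABAC ⇒ AB·AC·AB·AB·AC·AB·A·AB·AC·AB·AC·AB·A
    A ↦ AB
    B ↦ AC
    C ↦ A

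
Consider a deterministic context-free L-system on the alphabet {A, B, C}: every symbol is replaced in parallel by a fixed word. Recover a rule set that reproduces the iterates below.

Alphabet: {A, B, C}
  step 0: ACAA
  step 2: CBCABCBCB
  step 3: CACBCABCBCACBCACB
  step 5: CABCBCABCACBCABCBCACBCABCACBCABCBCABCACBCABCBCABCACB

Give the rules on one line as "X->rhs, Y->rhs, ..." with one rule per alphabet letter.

  step 2 ⇒ step 3: CBCABCBCB ⇒ CA·CB·CA·B·CB·CA·CB·CA·CB
    A ↦ B
    B ↦ CB
    C ↦ CA

A->B, B->CB, C->CA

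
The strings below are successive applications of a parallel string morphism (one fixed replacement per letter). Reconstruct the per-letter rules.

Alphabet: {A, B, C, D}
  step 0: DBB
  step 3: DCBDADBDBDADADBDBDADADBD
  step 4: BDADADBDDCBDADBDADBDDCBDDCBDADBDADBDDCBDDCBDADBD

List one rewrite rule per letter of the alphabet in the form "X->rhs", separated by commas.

A->DC, B->AD, C->AD, D->BD

  step 3 ⇒ step 4: DCBDADBDBDADADBDBDADADBD ⇒ BD·AD·AD·BD·DC·BD·AD·BD·AD·BD·DC·BD·DC·BD·AD·BD·AD·BD·DC·BD·DC·BD·AD·BD
    A ↦ DC
    B ↦ AD
    C ↦ AD
    D ↦ BD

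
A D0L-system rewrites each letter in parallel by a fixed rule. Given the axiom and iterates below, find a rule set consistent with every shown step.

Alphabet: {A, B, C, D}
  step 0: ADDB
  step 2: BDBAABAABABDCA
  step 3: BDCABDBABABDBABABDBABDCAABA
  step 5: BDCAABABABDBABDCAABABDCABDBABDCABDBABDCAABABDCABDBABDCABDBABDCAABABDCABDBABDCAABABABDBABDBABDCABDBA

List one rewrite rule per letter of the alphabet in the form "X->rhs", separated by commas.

  step 2 ⇒ step 3: BDBAABAABABDCA ⇒ BD·CA·BD·BA·BA·BD·BA·BA·BD·BA·BD·CA·A·BA
    A ↦ BA
    B ↦ BD
    C ↦ A
    D ↦ CA

A->BA, B->BD, C->A, D->CA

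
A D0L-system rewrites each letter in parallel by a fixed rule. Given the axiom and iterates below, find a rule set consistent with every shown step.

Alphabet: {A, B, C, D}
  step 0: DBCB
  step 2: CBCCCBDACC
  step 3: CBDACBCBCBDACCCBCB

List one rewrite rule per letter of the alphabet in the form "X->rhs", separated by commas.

A->C, B->DA, C->CB, D->C

  step 2 ⇒ step 3: CBCCCBDACC ⇒ CB·DA·CB·CB·CB·DA·C·C·CB·CB
    A ↦ C
    B ↦ DA
    C ↦ CB
    D ↦ C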